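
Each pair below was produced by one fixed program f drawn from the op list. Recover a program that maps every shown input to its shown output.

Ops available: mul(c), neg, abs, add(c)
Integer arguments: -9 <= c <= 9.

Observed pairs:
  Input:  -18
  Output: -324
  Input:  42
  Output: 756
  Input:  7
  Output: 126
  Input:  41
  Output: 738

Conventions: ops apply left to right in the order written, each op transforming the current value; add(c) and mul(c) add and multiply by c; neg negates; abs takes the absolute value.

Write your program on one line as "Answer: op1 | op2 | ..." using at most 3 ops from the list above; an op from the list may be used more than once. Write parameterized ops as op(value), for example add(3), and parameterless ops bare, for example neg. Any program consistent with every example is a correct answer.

neg | mul(3) | mul(-6)

Check, running the answer program on each example:
  -18 -> 18 -> 54 -> -324
  42 -> -42 -> -126 -> 756
  7 -> -7 -> -21 -> 126
  41 -> -41 -> -123 -> 738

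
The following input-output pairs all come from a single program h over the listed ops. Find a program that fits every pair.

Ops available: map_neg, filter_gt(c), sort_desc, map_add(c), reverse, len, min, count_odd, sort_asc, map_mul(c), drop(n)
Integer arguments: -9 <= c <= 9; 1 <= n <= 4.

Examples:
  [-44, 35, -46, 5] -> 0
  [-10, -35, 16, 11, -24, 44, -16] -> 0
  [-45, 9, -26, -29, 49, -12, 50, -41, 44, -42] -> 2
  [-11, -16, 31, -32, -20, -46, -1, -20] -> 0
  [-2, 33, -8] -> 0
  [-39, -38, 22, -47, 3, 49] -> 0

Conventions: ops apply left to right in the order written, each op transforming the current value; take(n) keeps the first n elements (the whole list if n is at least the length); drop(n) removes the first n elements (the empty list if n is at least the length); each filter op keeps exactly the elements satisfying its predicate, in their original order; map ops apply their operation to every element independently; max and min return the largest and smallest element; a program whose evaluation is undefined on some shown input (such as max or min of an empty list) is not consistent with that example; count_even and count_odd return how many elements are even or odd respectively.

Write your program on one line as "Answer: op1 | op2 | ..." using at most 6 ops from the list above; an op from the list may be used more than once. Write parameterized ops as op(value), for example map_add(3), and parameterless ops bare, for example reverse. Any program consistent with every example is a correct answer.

drop(4) | map_neg | map_mul(8) | map_neg | drop(4) | len

Check, running the answer program on each example:
  [-44, 35, -46, 5] -> [] -> [] -> [] -> [] -> [] -> 0
  [-10, -35, 16, 11, -24, 44, -16] -> [-24, 44, -16] -> [24, -44, 16] -> [192, -352, 128] -> [-192, 352, -128] -> [] -> 0
  [-45, 9, -26, -29, 49, -12, 50, -41, 44, -42] -> [49, -12, 50, -41, 44, -42] -> [-49, 12, -50, 41, -44, 42] -> [-392, 96, -400, 328, -352, 336] -> [392, -96, 400, -328, 352, -336] -> [352, -336] -> 2
  [-11, -16, 31, -32, -20, -46, -1, -20] -> [-20, -46, -1, -20] -> [20, 46, 1, 20] -> [160, 368, 8, 160] -> [-160, -368, -8, -160] -> [] -> 0
  [-2, 33, -8] -> [] -> [] -> [] -> [] -> [] -> 0
  [-39, -38, 22, -47, 3, 49] -> [3, 49] -> [-3, -49] -> [-24, -392] -> [24, 392] -> [] -> 0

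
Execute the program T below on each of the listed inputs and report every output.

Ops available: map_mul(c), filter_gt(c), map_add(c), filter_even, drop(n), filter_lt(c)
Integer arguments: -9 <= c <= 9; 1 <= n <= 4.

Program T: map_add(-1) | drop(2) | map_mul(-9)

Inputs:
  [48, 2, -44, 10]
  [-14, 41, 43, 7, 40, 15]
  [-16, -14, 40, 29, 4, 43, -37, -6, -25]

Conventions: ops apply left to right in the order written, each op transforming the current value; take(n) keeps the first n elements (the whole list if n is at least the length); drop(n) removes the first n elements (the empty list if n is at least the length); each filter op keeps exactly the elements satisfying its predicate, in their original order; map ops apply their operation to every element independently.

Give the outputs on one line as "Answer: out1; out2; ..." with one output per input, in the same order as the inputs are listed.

[405, -81]; [-378, -54, -351, -126]; [-351, -252, -27, -378, 342, 63, 234]

Execution, op by op:
  [48, 2, -44, 10] -> [47, 1, -45, 9] -> [-45, 9] -> [405, -81]
  [-14, 41, 43, 7, 40, 15] -> [-15, 40, 42, 6, 39, 14] -> [42, 6, 39, 14] -> [-378, -54, -351, -126]
  [-16, -14, 40, 29, 4, 43, -37, -6, -25] -> [-17, -15, 39, 28, 3, 42, -38, -7, -26] -> [39, 28, 3, 42, -38, -7, -26] -> [-351, -252, -27, -378, 342, 63, 234]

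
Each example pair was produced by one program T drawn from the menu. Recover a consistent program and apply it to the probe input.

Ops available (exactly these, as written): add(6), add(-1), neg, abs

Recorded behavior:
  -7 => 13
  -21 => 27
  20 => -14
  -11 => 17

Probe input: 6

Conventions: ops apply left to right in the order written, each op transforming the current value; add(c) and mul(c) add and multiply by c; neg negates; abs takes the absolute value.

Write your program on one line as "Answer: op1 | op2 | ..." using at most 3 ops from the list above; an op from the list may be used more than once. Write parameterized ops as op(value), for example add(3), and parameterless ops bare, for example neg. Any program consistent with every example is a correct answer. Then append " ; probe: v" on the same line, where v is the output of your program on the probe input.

neg | add(6) ; probe: 0

Check, running the answer program on each example:
  -7 -> 7 -> 13
  -21 -> 21 -> 27
  20 -> -20 -> -14
  -11 -> 11 -> 17
  probe: 6 -> -6 -> 0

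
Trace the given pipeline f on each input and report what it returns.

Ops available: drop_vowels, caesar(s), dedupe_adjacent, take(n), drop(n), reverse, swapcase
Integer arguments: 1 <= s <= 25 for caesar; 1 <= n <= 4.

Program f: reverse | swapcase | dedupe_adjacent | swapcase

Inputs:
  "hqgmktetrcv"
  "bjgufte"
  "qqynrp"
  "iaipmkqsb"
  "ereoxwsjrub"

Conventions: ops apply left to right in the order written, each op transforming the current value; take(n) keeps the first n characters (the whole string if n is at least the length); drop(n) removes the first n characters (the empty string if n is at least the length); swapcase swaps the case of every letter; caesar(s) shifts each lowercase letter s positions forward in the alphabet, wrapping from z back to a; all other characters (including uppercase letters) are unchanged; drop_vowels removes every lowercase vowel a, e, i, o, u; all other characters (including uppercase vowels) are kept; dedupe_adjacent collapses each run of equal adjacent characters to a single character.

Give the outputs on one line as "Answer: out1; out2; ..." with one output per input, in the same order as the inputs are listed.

Execution, op by op:
  "hqgmktetrcv" -> "vcrtetkmgqh" -> "VCRTETKMGQH" -> "VCRTETKMGQH" -> "vcrtetkmgqh"
  "bjgufte" -> "etfugjb" -> "ETFUGJB" -> "ETFUGJB" -> "etfugjb"
  "qqynrp" -> "prnyqq" -> "PRNYQQ" -> "PRNYQ" -> "prnyq"
  "iaipmkqsb" -> "bsqkmpiai" -> "BSQKMPIAI" -> "BSQKMPIAI" -> "bsqkmpiai"
  "ereoxwsjrub" -> "burjswxoere" -> "BURJSWXOERE" -> "BURJSWXOERE" -> "burjswxoere"

"vcrtetkmgqh"; "etfugjb"; "prnyq"; "bsqkmpiai"; "burjswxoere"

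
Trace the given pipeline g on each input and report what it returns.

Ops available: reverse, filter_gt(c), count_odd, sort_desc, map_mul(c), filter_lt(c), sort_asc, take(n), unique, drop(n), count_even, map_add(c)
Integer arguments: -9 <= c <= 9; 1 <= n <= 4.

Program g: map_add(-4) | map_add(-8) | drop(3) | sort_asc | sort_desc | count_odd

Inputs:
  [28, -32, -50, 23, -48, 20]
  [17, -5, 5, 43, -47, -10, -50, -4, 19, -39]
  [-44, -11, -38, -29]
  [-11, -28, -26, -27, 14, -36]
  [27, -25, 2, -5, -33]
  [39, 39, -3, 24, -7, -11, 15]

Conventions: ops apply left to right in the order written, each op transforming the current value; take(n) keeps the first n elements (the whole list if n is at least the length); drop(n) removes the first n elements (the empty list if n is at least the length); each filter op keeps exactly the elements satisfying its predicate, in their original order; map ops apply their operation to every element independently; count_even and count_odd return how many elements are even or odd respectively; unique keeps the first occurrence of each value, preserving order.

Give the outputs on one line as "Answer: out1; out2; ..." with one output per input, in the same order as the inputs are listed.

Execution, op by op:
  [28, -32, -50, 23, -48, 20] -> [24, -36, -54, 19, -52, 16] -> [16, -44, -62, 11, -60, 8] -> [11, -60, 8] -> [-60, 8, 11] -> [11, 8, -60] -> 1
  [17, -5, 5, 43, -47, -10, -50, -4, 19, -39] -> [13, -9, 1, 39, -51, -14, -54, -8, 15, -43] -> [5, -17, -7, 31, -59, -22, -62, -16, 7, -51] -> [31, -59, -22, -62, -16, 7, -51] -> [-62, -59, -51, -22, -16, 7, 31] -> [31, 7, -16, -22, -51, -59, -62] -> 4
  [-44, -11, -38, -29] -> [-48, -15, -42, -33] -> [-56, -23, -50, -41] -> [-41] -> [-41] -> [-41] -> 1
  [-11, -28, -26, -27, 14, -36] -> [-15, -32, -30, -31, 10, -40] -> [-23, -40, -38, -39, 2, -48] -> [-39, 2, -48] -> [-48, -39, 2] -> [2, -39, -48] -> 1
  [27, -25, 2, -5, -33] -> [23, -29, -2, -9, -37] -> [15, -37, -10, -17, -45] -> [-17, -45] -> [-45, -17] -> [-17, -45] -> 2
  [39, 39, -3, 24, -7, -11, 15] -> [35, 35, -7, 20, -11, -15, 11] -> [27, 27, -15, 12, -19, -23, 3] -> [12, -19, -23, 3] -> [-23, -19, 3, 12] -> [12, 3, -19, -23] -> 3

1; 4; 1; 1; 2; 3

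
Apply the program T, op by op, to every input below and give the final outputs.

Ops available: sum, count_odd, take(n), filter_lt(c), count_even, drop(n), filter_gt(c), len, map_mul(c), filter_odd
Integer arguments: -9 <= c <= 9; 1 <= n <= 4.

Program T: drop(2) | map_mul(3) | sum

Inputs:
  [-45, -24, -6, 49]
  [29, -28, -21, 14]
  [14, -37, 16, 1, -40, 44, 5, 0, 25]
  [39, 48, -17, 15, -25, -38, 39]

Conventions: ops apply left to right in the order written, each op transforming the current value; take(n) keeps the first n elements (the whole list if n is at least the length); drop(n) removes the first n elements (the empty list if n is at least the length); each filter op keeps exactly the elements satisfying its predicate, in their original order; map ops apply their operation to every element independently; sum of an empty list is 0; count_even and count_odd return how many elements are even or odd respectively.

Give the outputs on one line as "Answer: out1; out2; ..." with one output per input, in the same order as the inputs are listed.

Execution, op by op:
  [-45, -24, -6, 49] -> [-6, 49] -> [-18, 147] -> 129
  [29, -28, -21, 14] -> [-21, 14] -> [-63, 42] -> -21
  [14, -37, 16, 1, -40, 44, 5, 0, 25] -> [16, 1, -40, 44, 5, 0, 25] -> [48, 3, -120, 132, 15, 0, 75] -> 153
  [39, 48, -17, 15, -25, -38, 39] -> [-17, 15, -25, -38, 39] -> [-51, 45, -75, -114, 117] -> -78

129; -21; 153; -78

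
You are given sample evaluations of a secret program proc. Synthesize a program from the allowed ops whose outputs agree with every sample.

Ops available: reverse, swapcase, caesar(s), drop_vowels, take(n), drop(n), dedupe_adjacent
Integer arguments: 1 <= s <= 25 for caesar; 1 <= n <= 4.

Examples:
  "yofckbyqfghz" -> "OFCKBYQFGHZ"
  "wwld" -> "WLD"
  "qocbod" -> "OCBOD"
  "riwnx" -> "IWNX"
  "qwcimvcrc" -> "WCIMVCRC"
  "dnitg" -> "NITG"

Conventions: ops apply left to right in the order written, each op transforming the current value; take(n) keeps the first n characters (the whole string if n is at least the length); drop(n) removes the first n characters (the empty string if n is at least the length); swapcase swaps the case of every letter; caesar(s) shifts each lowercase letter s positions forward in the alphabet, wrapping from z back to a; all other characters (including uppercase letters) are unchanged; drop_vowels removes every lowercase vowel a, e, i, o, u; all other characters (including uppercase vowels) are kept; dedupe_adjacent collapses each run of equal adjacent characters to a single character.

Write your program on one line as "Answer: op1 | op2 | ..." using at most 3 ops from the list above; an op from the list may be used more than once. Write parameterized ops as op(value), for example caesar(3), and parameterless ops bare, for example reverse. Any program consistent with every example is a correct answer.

swapcase | drop(1)

Check, running the answer program on each example:
  "yofckbyqfghz" -> "YOFCKBYQFGHZ" -> "OFCKBYQFGHZ"
  "wwld" -> "WWLD" -> "WLD"
  "qocbod" -> "QOCBOD" -> "OCBOD"
  "riwnx" -> "RIWNX" -> "IWNX"
  "qwcimvcrc" -> "QWCIMVCRC" -> "WCIMVCRC"
  "dnitg" -> "DNITG" -> "NITG"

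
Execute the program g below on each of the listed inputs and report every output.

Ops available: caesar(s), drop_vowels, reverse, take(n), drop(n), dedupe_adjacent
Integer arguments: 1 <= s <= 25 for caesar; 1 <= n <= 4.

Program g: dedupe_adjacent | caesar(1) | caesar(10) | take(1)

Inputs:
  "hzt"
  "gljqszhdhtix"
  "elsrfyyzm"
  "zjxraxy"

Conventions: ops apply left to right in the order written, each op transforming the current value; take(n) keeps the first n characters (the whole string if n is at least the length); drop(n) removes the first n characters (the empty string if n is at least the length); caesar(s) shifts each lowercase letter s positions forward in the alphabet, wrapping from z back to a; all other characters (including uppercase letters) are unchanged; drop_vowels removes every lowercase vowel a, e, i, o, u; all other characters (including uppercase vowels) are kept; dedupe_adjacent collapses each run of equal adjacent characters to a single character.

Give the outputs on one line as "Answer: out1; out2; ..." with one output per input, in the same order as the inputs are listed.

"s"; "r"; "p"; "k"

Execution, op by op:
  "hzt" -> "hzt" -> "iau" -> "ske" -> "s"
  "gljqszhdhtix" -> "gljqszhdhtix" -> "hmkrtaieiujy" -> "rwubdksoseti" -> "r"
  "elsrfyyzm" -> "elsrfyzm" -> "fmtsgzan" -> "pwdcqjkx" -> "p"
  "zjxraxy" -> "zjxraxy" -> "akysbyz" -> "kuiclij" -> "k"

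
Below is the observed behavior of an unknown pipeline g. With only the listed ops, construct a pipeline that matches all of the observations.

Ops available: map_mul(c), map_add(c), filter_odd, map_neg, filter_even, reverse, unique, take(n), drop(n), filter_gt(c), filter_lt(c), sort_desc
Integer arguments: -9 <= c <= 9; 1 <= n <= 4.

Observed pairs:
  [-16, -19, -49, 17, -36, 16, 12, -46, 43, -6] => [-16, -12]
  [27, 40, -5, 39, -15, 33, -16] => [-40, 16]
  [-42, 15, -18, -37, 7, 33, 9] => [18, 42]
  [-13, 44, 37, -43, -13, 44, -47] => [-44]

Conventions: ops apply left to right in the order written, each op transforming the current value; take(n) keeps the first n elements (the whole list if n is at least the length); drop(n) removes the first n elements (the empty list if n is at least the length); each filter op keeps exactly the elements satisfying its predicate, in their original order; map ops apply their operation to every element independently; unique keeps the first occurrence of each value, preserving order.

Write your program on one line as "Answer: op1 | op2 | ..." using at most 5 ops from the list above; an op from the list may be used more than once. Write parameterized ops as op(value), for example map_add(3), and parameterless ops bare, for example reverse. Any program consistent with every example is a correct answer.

sort_desc | map_neg | filter_even | take(2) | unique

Check, running the answer program on each example:
  [-16, -19, -49, 17, -36, 16, 12, -46, 43, -6] -> [43, 17, 16, 12, -6, -16, -19, -36, -46, -49] -> [-43, -17, -16, -12, 6, 16, 19, 36, 46, 49] -> [-16, -12, 6, 16, 36, 46] -> [-16, -12] -> [-16, -12]
  [27, 40, -5, 39, -15, 33, -16] -> [40, 39, 33, 27, -5, -15, -16] -> [-40, -39, -33, -27, 5, 15, 16] -> [-40, 16] -> [-40, 16] -> [-40, 16]
  [-42, 15, -18, -37, 7, 33, 9] -> [33, 15, 9, 7, -18, -37, -42] -> [-33, -15, -9, -7, 18, 37, 42] -> [18, 42] -> [18, 42] -> [18, 42]
  [-13, 44, 37, -43, -13, 44, -47] -> [44, 44, 37, -13, -13, -43, -47] -> [-44, -44, -37, 13, 13, 43, 47] -> [-44, -44] -> [-44, -44] -> [-44]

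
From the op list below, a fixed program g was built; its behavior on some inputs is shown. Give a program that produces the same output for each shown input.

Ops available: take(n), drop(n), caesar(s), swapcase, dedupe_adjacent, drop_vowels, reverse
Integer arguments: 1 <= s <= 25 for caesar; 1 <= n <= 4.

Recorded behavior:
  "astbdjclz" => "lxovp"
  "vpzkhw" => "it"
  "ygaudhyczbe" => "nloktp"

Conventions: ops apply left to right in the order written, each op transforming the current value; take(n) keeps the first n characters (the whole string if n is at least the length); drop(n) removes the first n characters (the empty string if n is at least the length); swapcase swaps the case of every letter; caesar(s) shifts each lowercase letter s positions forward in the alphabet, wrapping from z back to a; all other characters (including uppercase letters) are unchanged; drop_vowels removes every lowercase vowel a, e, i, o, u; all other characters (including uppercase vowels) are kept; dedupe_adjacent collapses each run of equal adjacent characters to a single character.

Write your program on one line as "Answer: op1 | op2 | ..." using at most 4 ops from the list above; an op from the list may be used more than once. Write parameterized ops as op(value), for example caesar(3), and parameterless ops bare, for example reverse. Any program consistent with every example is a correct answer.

drop(4) | drop_vowels | reverse | caesar(12)

Check, running the answer program on each example:
  "astbdjclz" -> "djclz" -> "djclz" -> "zlcjd" -> "lxovp"
  "vpzkhw" -> "hw" -> "hw" -> "wh" -> "it"
  "ygaudhyczbe" -> "dhyczbe" -> "dhyczb" -> "bzcyhd" -> "nloktp"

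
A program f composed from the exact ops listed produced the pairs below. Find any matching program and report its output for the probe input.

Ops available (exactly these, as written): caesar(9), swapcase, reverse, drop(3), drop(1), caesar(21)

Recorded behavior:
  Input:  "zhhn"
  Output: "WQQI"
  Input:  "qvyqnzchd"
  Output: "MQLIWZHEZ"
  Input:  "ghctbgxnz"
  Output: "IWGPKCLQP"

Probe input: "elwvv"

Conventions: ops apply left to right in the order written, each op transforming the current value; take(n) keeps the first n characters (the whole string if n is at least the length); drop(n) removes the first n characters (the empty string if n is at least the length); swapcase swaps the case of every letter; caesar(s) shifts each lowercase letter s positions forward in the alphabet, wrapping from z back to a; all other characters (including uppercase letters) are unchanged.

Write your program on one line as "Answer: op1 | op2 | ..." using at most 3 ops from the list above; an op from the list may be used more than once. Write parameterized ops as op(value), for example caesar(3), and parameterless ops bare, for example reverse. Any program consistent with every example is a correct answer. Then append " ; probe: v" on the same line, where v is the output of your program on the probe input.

caesar(9) | swapcase | reverse ; probe: "EEFUN"

Check, running the answer program on each example:
  "zhhn" -> "iqqw" -> "IQQW" -> "WQQI"
  "qvyqnzchd" -> "zehzwilqm" -> "ZEHZWILQM" -> "MQLIWZHEZ"
  "ghctbgxnz" -> "pqlckpgwi" -> "PQLCKPGWI" -> "IWGPKCLQP"
  probe: "elwvv" -> "nufee" -> "NUFEE" -> "EEFUN"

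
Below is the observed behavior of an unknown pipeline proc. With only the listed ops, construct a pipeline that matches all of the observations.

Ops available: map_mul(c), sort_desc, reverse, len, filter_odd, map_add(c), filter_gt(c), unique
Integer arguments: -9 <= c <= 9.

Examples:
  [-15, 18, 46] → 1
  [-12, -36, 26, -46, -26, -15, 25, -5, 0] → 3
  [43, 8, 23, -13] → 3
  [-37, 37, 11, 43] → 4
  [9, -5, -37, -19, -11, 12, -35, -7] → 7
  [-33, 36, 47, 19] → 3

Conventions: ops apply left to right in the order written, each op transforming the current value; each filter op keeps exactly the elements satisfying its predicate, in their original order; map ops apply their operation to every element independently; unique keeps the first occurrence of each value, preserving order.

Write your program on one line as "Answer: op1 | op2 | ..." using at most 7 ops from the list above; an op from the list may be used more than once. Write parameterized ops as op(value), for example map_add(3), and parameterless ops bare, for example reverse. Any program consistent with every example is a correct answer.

reverse | map_add(-2) | filter_odd | map_add(9) | map_mul(4) | len

Check, running the answer program on each example:
  [-15, 18, 46] -> [46, 18, -15] -> [44, 16, -17] -> [-17] -> [-8] -> [-32] -> 1
  [-12, -36, 26, -46, -26, -15, 25, -5, 0] -> [0, -5, 25, -15, -26, -46, 26, -36, -12] -> [-2, -7, 23, -17, -28, -48, 24, -38, -14] -> [-7, 23, -17] -> [2, 32, -8] -> [8, 128, -32] -> 3
  [43, 8, 23, -13] -> [-13, 23, 8, 43] -> [-15, 21, 6, 41] -> [-15, 21, 41] -> [-6, 30, 50] -> [-24, 120, 200] -> 3
  [-37, 37, 11, 43] -> [43, 11, 37, -37] -> [41, 9, 35, -39] -> [41, 9, 35, -39] -> [50, 18, 44, -30] -> [200, 72, 176, -120] -> 4
  [9, -5, -37, -19, -11, 12, -35, -7] -> [-7, -35, 12, -11, -19, -37, -5, 9] -> [-9, -37, 10, -13, -21, -39, -7, 7] -> [-9, -37, -13, -21, -39, -7, 7] -> [0, -28, -4, -12, -30, 2, 16] -> [0, -112, -16, -48, -120, 8, 64] -> 7
  [-33, 36, 47, 19] -> [19, 47, 36, -33] -> [17, 45, 34, -35] -> [17, 45, -35] -> [26, 54, -26] -> [104, 216, -104] -> 3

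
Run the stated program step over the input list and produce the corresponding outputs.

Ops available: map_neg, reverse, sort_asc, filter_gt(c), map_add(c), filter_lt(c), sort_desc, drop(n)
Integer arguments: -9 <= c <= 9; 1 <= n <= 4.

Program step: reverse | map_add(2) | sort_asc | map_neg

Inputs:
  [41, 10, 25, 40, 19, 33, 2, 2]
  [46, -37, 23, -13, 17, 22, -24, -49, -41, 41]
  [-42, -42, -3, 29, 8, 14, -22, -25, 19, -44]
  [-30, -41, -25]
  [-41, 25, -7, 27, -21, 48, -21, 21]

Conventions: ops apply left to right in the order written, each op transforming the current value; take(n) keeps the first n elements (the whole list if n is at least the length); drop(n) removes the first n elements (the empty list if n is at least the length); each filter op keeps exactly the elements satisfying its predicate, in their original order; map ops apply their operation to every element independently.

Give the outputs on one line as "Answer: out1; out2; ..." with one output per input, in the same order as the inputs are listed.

[-4, -4, -12, -21, -27, -35, -42, -43]; [47, 39, 35, 22, 11, -19, -24, -25, -43, -48]; [42, 40, 40, 23, 20, 1, -10, -16, -21, -31]; [39, 28, 23]; [39, 19, 19, 5, -23, -27, -29, -50]

Execution, op by op:
  [41, 10, 25, 40, 19, 33, 2, 2] -> [2, 2, 33, 19, 40, 25, 10, 41] -> [4, 4, 35, 21, 42, 27, 12, 43] -> [4, 4, 12, 21, 27, 35, 42, 43] -> [-4, -4, -12, -21, -27, -35, -42, -43]
  [46, -37, 23, -13, 17, 22, -24, -49, -41, 41] -> [41, -41, -49, -24, 22, 17, -13, 23, -37, 46] -> [43, -39, -47, -22, 24, 19, -11, 25, -35, 48] -> [-47, -39, -35, -22, -11, 19, 24, 25, 43, 48] -> [47, 39, 35, 22, 11, -19, -24, -25, -43, -48]
  [-42, -42, -3, 29, 8, 14, -22, -25, 19, -44] -> [-44, 19, -25, -22, 14, 8, 29, -3, -42, -42] -> [-42, 21, -23, -20, 16, 10, 31, -1, -40, -40] -> [-42, -40, -40, -23, -20, -1, 10, 16, 21, 31] -> [42, 40, 40, 23, 20, 1, -10, -16, -21, -31]
  [-30, -41, -25] -> [-25, -41, -30] -> [-23, -39, -28] -> [-39, -28, -23] -> [39, 28, 23]
  [-41, 25, -7, 27, -21, 48, -21, 21] -> [21, -21, 48, -21, 27, -7, 25, -41] -> [23, -19, 50, -19, 29, -5, 27, -39] -> [-39, -19, -19, -5, 23, 27, 29, 50] -> [39, 19, 19, 5, -23, -27, -29, -50]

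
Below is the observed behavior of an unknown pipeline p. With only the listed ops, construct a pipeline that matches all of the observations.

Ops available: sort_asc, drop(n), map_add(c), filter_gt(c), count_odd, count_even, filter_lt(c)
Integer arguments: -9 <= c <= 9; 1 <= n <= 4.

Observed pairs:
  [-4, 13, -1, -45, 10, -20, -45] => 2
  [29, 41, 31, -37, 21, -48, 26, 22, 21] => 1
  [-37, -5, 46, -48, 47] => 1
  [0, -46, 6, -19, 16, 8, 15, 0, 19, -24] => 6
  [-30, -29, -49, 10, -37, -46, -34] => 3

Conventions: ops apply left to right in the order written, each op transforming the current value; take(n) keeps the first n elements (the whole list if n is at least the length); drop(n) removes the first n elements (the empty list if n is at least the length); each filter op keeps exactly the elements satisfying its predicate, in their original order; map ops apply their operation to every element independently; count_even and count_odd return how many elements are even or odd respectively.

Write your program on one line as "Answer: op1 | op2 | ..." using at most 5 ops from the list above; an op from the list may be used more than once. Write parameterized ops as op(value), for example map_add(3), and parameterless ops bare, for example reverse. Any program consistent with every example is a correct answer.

filter_lt(9) | map_add(-2) | sort_asc | count_even

Check, running the answer program on each example:
  [-4, 13, -1, -45, 10, -20, -45] -> [-4, -1, -45, -20, -45] -> [-6, -3, -47, -22, -47] -> [-47, -47, -22, -6, -3] -> 2
  [29, 41, 31, -37, 21, -48, 26, 22, 21] -> [-37, -48] -> [-39, -50] -> [-50, -39] -> 1
  [-37, -5, 46, -48, 47] -> [-37, -5, -48] -> [-39, -7, -50] -> [-50, -39, -7] -> 1
  [0, -46, 6, -19, 16, 8, 15, 0, 19, -24] -> [0, -46, 6, -19, 8, 0, -24] -> [-2, -48, 4, -21, 6, -2, -26] -> [-48, -26, -21, -2, -2, 4, 6] -> 6
  [-30, -29, -49, 10, -37, -46, -34] -> [-30, -29, -49, -37, -46, -34] -> [-32, -31, -51, -39, -48, -36] -> [-51, -48, -39, -36, -32, -31] -> 3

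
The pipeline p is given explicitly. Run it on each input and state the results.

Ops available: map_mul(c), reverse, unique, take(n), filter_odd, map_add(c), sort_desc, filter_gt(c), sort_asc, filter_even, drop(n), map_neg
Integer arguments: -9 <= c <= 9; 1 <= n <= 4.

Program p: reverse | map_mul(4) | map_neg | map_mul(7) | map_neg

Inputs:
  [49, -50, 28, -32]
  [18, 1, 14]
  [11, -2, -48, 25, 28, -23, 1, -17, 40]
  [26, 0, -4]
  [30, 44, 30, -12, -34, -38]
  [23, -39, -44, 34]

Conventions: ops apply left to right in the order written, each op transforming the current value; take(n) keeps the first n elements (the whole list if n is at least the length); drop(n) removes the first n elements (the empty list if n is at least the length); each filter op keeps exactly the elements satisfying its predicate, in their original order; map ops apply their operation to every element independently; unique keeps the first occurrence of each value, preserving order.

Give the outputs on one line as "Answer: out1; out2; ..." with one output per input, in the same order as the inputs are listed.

Execution, op by op:
  [49, -50, 28, -32] -> [-32, 28, -50, 49] -> [-128, 112, -200, 196] -> [128, -112, 200, -196] -> [896, -784, 1400, -1372] -> [-896, 784, -1400, 1372]
  [18, 1, 14] -> [14, 1, 18] -> [56, 4, 72] -> [-56, -4, -72] -> [-392, -28, -504] -> [392, 28, 504]
  [11, -2, -48, 25, 28, -23, 1, -17, 40] -> [40, -17, 1, -23, 28, 25, -48, -2, 11] -> [160, -68, 4, -92, 112, 100, -192, -8, 44] -> [-160, 68, -4, 92, -112, -100, 192, 8, -44] -> [-1120, 476, -28, 644, -784, -700, 1344, 56, -308] -> [1120, -476, 28, -644, 784, 700, -1344, -56, 308]
  [26, 0, -4] -> [-4, 0, 26] -> [-16, 0, 104] -> [16, 0, -104] -> [112, 0, -728] -> [-112, 0, 728]
  [30, 44, 30, -12, -34, -38] -> [-38, -34, -12, 30, 44, 30] -> [-152, -136, -48, 120, 176, 120] -> [152, 136, 48, -120, -176, -120] -> [1064, 952, 336, -840, -1232, -840] -> [-1064, -952, -336, 840, 1232, 840]
  [23, -39, -44, 34] -> [34, -44, -39, 23] -> [136, -176, -156, 92] -> [-136, 176, 156, -92] -> [-952, 1232, 1092, -644] -> [952, -1232, -1092, 644]

[-896, 784, -1400, 1372]; [392, 28, 504]; [1120, -476, 28, -644, 784, 700, -1344, -56, 308]; [-112, 0, 728]; [-1064, -952, -336, 840, 1232, 840]; [952, -1232, -1092, 644]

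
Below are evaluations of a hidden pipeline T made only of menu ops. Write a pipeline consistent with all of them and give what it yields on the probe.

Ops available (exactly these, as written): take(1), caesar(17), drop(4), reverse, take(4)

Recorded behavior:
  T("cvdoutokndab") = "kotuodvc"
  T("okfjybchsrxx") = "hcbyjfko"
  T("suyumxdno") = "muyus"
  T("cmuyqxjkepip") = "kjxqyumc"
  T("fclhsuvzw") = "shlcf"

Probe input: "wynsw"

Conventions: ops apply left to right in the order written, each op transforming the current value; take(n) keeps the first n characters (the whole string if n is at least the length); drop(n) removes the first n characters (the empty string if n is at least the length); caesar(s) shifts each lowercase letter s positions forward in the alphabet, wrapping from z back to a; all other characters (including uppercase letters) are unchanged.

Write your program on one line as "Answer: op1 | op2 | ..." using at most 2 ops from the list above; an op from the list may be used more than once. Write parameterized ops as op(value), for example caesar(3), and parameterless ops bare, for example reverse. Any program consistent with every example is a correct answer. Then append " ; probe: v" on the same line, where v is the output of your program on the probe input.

reverse | drop(4) ; probe: "w"

Check, running the answer program on each example:
  "cvdoutokndab" -> "badnkotuodvc" -> "kotuodvc"
  "okfjybchsrxx" -> "xxrshcbyjfko" -> "hcbyjfko"
  "suyumxdno" -> "ondxmuyus" -> "muyus"
  "cmuyqxjkepip" -> "pipekjxqyumc" -> "kjxqyumc"
  "fclhsuvzw" -> "wzvushlcf" -> "shlcf"
  probe: "wynsw" -> "wsnyw" -> "w"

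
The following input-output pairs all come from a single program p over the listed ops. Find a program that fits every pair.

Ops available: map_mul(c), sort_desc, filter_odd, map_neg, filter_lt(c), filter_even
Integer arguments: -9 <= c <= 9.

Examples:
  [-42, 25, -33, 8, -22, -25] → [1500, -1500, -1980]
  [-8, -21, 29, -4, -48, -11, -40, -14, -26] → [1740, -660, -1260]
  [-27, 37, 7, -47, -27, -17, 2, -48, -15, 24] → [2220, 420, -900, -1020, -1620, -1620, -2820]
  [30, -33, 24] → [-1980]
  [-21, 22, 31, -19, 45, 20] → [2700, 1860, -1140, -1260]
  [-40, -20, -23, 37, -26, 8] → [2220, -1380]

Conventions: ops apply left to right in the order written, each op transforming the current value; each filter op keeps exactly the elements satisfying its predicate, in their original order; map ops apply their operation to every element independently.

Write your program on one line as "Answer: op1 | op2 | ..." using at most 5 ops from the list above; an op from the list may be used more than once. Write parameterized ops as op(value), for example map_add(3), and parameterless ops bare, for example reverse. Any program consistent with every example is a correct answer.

map_mul(5) | sort_desc | map_mul(-3) | filter_odd | map_mul(-4)

Check, running the answer program on each example:
  [-42, 25, -33, 8, -22, -25] -> [-210, 125, -165, 40, -110, -125] -> [125, 40, -110, -125, -165, -210] -> [-375, -120, 330, 375, 495, 630] -> [-375, 375, 495] -> [1500, -1500, -1980]
  [-8, -21, 29, -4, -48, -11, -40, -14, -26] -> [-40, -105, 145, -20, -240, -55, -200, -70, -130] -> [145, -20, -40, -55, -70, -105, -130, -200, -240] -> [-435, 60, 120, 165, 210, 315, 390, 600, 720] -> [-435, 165, 315] -> [1740, -660, -1260]
  [-27, 37, 7, -47, -27, -17, 2, -48, -15, 24] -> [-135, 185, 35, -235, -135, -85, 10, -240, -75, 120] -> [185, 120, 35, 10, -75, -85, -135, -135, -235, -240] -> [-555, -360, -105, -30, 225, 255, 405, 405, 705, 720] -> [-555, -105, 225, 255, 405, 405, 705] -> [2220, 420, -900, -1020, -1620, -1620, -2820]
  [30, -33, 24] -> [150, -165, 120] -> [150, 120, -165] -> [-450, -360, 495] -> [495] -> [-1980]
  [-21, 22, 31, -19, 45, 20] -> [-105, 110, 155, -95, 225, 100] -> [225, 155, 110, 100, -95, -105] -> [-675, -465, -330, -300, 285, 315] -> [-675, -465, 285, 315] -> [2700, 1860, -1140, -1260]
  [-40, -20, -23, 37, -26, 8] -> [-200, -100, -115, 185, -130, 40] -> [185, 40, -100, -115, -130, -200] -> [-555, -120, 300, 345, 390, 600] -> [-555, 345] -> [2220, -1380]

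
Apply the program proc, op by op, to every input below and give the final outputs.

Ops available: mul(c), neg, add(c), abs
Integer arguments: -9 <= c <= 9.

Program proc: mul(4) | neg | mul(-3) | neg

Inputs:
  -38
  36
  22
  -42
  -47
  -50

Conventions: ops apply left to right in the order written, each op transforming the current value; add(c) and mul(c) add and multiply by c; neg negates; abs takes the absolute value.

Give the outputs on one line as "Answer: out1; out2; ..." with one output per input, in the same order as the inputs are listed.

Execution, op by op:
  -38 -> -152 -> 152 -> -456 -> 456
  36 -> 144 -> -144 -> 432 -> -432
  22 -> 88 -> -88 -> 264 -> -264
  -42 -> -168 -> 168 -> -504 -> 504
  -47 -> -188 -> 188 -> -564 -> 564
  -50 -> -200 -> 200 -> -600 -> 600

456; -432; -264; 504; 564; 600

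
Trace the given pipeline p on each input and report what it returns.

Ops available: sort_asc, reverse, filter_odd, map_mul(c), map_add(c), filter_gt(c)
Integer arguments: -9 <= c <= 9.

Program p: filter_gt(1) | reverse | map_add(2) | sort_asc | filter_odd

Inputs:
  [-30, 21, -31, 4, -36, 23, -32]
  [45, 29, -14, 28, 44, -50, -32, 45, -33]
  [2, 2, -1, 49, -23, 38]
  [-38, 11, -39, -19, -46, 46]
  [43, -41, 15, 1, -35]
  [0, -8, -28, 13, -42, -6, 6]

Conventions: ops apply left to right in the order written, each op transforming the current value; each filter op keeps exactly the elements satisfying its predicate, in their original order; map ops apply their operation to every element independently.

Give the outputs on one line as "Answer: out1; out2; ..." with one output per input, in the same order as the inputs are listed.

Execution, op by op:
  [-30, 21, -31, 4, -36, 23, -32] -> [21, 4, 23] -> [23, 4, 21] -> [25, 6, 23] -> [6, 23, 25] -> [23, 25]
  [45, 29, -14, 28, 44, -50, -32, 45, -33] -> [45, 29, 28, 44, 45] -> [45, 44, 28, 29, 45] -> [47, 46, 30, 31, 47] -> [30, 31, 46, 47, 47] -> [31, 47, 47]
  [2, 2, -1, 49, -23, 38] -> [2, 2, 49, 38] -> [38, 49, 2, 2] -> [40, 51, 4, 4] -> [4, 4, 40, 51] -> [51]
  [-38, 11, -39, -19, -46, 46] -> [11, 46] -> [46, 11] -> [48, 13] -> [13, 48] -> [13]
  [43, -41, 15, 1, -35] -> [43, 15] -> [15, 43] -> [17, 45] -> [17, 45] -> [17, 45]
  [0, -8, -28, 13, -42, -6, 6] -> [13, 6] -> [6, 13] -> [8, 15] -> [8, 15] -> [15]

[23, 25]; [31, 47, 47]; [51]; [13]; [17, 45]; [15]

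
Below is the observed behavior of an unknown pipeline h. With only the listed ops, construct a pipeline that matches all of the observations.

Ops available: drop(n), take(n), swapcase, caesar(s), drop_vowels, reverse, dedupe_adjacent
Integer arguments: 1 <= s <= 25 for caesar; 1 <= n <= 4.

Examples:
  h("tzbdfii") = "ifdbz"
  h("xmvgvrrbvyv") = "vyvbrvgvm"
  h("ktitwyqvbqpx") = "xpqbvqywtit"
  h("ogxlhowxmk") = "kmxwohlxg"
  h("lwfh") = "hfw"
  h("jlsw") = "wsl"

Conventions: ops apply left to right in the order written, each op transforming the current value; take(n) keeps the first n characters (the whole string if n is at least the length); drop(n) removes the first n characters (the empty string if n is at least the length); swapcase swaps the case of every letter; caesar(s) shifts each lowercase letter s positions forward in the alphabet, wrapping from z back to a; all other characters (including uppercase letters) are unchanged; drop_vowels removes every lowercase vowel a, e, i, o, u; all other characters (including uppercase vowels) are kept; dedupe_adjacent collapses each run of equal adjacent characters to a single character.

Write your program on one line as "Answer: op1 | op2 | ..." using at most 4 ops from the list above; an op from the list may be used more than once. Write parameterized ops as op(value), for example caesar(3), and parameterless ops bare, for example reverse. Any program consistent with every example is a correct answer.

drop(1) | reverse | dedupe_adjacent

Check, running the answer program on each example:
  "tzbdfii" -> "zbdfii" -> "iifdbz" -> "ifdbz"
  "xmvgvrrbvyv" -> "mvgvrrbvyv" -> "vyvbrrvgvm" -> "vyvbrvgvm"
  "ktitwyqvbqpx" -> "titwyqvbqpx" -> "xpqbvqywtit" -> "xpqbvqywtit"
  "ogxlhowxmk" -> "gxlhowxmk" -> "kmxwohlxg" -> "kmxwohlxg"
  "lwfh" -> "wfh" -> "hfw" -> "hfw"
  "jlsw" -> "lsw" -> "wsl" -> "wsl"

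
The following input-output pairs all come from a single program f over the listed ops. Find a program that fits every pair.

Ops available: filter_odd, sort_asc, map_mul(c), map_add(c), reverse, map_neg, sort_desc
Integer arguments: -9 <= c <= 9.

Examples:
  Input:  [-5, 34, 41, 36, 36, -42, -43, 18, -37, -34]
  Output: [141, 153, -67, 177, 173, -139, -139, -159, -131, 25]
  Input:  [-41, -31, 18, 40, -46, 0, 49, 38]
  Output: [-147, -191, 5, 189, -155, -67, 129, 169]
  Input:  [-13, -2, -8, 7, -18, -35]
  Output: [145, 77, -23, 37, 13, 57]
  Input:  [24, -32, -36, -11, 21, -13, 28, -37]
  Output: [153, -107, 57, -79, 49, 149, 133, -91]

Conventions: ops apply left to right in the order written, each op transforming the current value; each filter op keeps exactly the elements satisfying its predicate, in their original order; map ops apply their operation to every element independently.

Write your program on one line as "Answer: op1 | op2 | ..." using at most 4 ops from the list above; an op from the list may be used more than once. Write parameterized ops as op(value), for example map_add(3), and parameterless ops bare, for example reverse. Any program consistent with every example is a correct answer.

map_mul(-4) | reverse | map_add(5)

Check, running the answer program on each example:
  [-5, 34, 41, 36, 36, -42, -43, 18, -37, -34] -> [20, -136, -164, -144, -144, 168, 172, -72, 148, 136] -> [136, 148, -72, 172, 168, -144, -144, -164, -136, 20] -> [141, 153, -67, 177, 173, -139, -139, -159, -131, 25]
  [-41, -31, 18, 40, -46, 0, 49, 38] -> [164, 124, -72, -160, 184, 0, -196, -152] -> [-152, -196, 0, 184, -160, -72, 124, 164] -> [-147, -191, 5, 189, -155, -67, 129, 169]
  [-13, -2, -8, 7, -18, -35] -> [52, 8, 32, -28, 72, 140] -> [140, 72, -28, 32, 8, 52] -> [145, 77, -23, 37, 13, 57]
  [24, -32, -36, -11, 21, -13, 28, -37] -> [-96, 128, 144, 44, -84, 52, -112, 148] -> [148, -112, 52, -84, 44, 144, 128, -96] -> [153, -107, 57, -79, 49, 149, 133, -91]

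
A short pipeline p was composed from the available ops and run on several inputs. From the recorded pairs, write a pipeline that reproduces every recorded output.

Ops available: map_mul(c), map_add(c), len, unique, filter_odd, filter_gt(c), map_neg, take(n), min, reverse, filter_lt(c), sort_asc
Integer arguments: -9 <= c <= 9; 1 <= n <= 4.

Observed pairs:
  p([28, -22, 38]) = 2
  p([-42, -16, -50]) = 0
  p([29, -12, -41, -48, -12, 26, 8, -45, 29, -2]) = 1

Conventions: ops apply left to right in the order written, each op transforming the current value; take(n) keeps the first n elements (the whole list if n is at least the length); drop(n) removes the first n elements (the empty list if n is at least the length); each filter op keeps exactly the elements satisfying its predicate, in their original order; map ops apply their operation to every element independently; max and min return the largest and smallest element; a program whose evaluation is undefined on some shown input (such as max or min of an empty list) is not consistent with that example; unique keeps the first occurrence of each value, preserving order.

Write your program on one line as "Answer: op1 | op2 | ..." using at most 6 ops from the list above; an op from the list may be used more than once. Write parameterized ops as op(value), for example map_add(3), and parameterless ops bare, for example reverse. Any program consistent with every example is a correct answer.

map_mul(-9) | map_neg | unique | take(4) | filter_gt(-5) | len

Check, running the answer program on each example:
  [28, -22, 38] -> [-252, 198, -342] -> [252, -198, 342] -> [252, -198, 342] -> [252, -198, 342] -> [252, 342] -> 2
  [-42, -16, -50] -> [378, 144, 450] -> [-378, -144, -450] -> [-378, -144, -450] -> [-378, -144, -450] -> [] -> 0
  [29, -12, -41, -48, -12, 26, 8, -45, 29, -2] -> [-261, 108, 369, 432, 108, -234, -72, 405, -261, 18] -> [261, -108, -369, -432, -108, 234, 72, -405, 261, -18] -> [261, -108, -369, -432, 234, 72, -405, -18] -> [261, -108, -369, -432] -> [261] -> 1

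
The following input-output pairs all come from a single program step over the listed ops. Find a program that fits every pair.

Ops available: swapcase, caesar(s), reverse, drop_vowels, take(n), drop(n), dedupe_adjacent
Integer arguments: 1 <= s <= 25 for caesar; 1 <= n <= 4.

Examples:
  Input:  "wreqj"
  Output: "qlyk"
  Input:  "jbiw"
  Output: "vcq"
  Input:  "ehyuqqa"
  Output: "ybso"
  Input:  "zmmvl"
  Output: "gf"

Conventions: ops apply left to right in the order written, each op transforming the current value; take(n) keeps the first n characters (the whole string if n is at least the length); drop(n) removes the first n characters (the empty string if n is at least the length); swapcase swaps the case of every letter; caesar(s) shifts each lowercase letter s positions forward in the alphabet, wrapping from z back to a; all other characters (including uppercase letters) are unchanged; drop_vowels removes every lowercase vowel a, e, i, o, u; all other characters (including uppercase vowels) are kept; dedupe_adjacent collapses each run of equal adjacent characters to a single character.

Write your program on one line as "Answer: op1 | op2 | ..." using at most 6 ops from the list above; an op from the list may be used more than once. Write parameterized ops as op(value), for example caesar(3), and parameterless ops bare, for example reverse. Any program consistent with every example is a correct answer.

dedupe_adjacent | caesar(5) | drop_vowels | caesar(1) | caesar(14) | take(4)

Check, running the answer program on each example:
  "wreqj" -> "wreqj" -> "bwjvo" -> "bwjv" -> "cxkw" -> "qlyk" -> "qlyk"
  "jbiw" -> "jbiw" -> "ognb" -> "gnb" -> "hoc" -> "vcq" -> "vcq"
  "ehyuqqa" -> "ehyuqa" -> "jmdzvf" -> "jmdzvf" -> "kneawg" -> "ybsoku" -> "ybso"
  "zmmvl" -> "zmvl" -> "eraq" -> "rq" -> "sr" -> "gf" -> "gf"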